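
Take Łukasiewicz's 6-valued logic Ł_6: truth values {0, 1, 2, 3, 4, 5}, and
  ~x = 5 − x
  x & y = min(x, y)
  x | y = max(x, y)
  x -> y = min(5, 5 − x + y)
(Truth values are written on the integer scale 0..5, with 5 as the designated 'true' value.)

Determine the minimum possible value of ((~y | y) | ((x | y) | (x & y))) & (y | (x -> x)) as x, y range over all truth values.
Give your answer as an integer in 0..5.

3

Take x = 0, y = 2:
~y = ~2 = 3
~y | y = 3 | 2 = 3
x | y = 0 | 2 = 2
x & y = 0 & 2 = 0
(x | y) | (x & y) = 2 | 0 = 2
(~y | y) | ((x | y) | (x & y)) = 3 | 2 = 3
x -> x = 0 -> 0 = 5
y | (x -> x) = 2 | 5 = 5
((~y | y) | ((x | y) | (x & y))) & (y | (x -> x)) = 3 & 5 = 3
No assignment yields a value below 3, so this is the minimum.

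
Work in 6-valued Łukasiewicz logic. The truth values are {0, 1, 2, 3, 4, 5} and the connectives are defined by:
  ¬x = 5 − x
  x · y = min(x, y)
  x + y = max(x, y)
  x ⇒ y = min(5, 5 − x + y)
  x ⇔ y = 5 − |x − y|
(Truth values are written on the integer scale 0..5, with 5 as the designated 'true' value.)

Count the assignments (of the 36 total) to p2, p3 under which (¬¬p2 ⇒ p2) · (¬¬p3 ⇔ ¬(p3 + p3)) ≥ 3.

value 4: 12 assignments (counts)
value 2: 12 assignments
value 0: 12 assignments
So 12 of the 36 assignments meet the threshold.

12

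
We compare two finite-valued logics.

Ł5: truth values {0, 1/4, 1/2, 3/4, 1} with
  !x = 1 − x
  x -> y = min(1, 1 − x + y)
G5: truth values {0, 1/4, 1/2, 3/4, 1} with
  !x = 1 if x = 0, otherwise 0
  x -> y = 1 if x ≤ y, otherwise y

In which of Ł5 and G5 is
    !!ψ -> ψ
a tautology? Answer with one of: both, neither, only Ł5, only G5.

In Ł5: every assignment gives 1 — tautology.
In G5: at ψ = 1/4 the value is 1/4 — not a tautology.

only Ł5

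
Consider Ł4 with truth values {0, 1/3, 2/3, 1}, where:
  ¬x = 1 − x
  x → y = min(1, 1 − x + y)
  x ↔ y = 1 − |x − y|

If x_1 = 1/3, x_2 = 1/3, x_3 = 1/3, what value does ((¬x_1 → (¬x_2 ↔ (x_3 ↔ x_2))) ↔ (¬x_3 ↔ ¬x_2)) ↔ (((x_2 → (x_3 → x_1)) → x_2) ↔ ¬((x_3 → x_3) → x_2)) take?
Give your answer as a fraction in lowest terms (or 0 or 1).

¬x_1 = ¬1/3 = 2/3
¬x_2 = ¬1/3 = 2/3
x_3 ↔ x_2 = 1/3 ↔ 1/3 = 1
¬x_2 ↔ (x_3 ↔ x_2) = 2/3 ↔ 1 = 2/3
¬x_1 → (¬x_2 ↔ (x_3 ↔ x_2)) = 2/3 → 2/3 = 1
¬x_3 = ¬1/3 = 2/3
¬x_2 = ¬1/3 = 2/3
¬x_3 ↔ ¬x_2 = 2/3 ↔ 2/3 = 1
(¬x_1 → (¬x_2 ↔ (x_3 ↔ x_2))) ↔ (¬x_3 ↔ ¬x_2) = 1 ↔ 1 = 1
x_3 → x_1 = 1/3 → 1/3 = 1
x_2 → (x_3 → x_1) = 1/3 → 1 = 1
(x_2 → (x_3 → x_1)) → x_2 = 1 → 1/3 = 1/3
x_3 → x_3 = 1/3 → 1/3 = 1
(x_3 → x_3) → x_2 = 1 → 1/3 = 1/3
¬((x_3 → x_3) → x_2) = ¬1/3 = 2/3
((x_2 → (x_3 → x_1)) → x_2) ↔ ¬((x_3 → x_3) → x_2) = 1/3 ↔ 2/3 = 2/3
((¬x_1 → (¬x_2 ↔ (x_3 ↔ x_2))) ↔ (¬x_3 ↔ ¬x_2)) ↔ (((x_2 → (x_3 → x_1)) → x_2) ↔ ¬((x_3 → x_3) → x_2)) = 1 ↔ 2/3 = 2/3

2/3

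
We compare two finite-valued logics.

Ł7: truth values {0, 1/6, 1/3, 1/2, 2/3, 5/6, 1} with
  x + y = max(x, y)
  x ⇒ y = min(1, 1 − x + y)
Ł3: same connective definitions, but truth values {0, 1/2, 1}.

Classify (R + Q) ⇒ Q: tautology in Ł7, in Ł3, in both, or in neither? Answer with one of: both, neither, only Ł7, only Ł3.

neither

In Ł7: at Q = 0, R = 1/6 the value is 5/6 — not a tautology.
In Ł3: at Q = 0, R = 1/2 the value is 1/2 — not a tautology.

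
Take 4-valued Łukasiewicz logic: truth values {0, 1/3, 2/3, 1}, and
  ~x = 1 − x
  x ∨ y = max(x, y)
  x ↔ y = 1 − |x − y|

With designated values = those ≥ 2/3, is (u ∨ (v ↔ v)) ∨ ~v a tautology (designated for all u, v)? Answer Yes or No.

u = 0, v = 0 ↦ 1
u = 0, v = 1/3 ↦ 1
u = 0, v = 2/3 ↦ 1
u = 0, v = 1 ↦ 1
u = 1/3, v = 0 ↦ 1
u = 1/3, v = 1/3 ↦ 1
u = 1/3, v = 2/3 ↦ 1
u = 1/3, v = 1 ↦ 1
u = 2/3, v = 0 ↦ 1
u = 2/3, v = 1/3 ↦ 1
u = 2/3, v = 2/3 ↦ 1
u = 2/3, v = 1 ↦ 1
u = 1, v = 0 ↦ 1
u = 1, v = 1/3 ↦ 1
u = 1, v = 2/3 ↦ 1
u = 1, v = 1 ↦ 1
Every assignment gives a value ≥ 2/3.

Yes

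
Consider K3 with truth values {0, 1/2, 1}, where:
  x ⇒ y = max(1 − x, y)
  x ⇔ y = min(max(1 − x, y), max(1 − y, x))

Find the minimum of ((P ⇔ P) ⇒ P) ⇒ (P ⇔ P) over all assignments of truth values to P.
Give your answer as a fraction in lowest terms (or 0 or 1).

Take P = 1/2:
P ⇔ P = 1/2 ⇔ 1/2 = 1/2
(P ⇔ P) ⇒ P = 1/2 ⇒ 1/2 = 1/2
P ⇔ P = 1/2 ⇔ 1/2 = 1/2
((P ⇔ P) ⇒ P) ⇒ (P ⇔ P) = 1/2 ⇒ 1/2 = 1/2
No assignment yields a value below 1/2, so this is the minimum.

1/2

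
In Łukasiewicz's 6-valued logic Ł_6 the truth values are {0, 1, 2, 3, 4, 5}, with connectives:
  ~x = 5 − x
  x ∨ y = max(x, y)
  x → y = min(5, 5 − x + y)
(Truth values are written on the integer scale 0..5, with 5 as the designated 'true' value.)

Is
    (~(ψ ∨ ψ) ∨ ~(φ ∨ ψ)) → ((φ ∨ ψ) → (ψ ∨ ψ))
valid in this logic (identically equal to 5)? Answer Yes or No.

Counterexample: take φ = 1, ψ = 0.
ψ ∨ ψ = 0 ∨ 0 = 0
~(ψ ∨ ψ) = ~0 = 5
φ ∨ ψ = 1 ∨ 0 = 1
~(φ ∨ ψ) = ~1 = 4
~(ψ ∨ ψ) ∨ ~(φ ∨ ψ) = 5 ∨ 4 = 5
φ ∨ ψ = 1 ∨ 0 = 1
ψ ∨ ψ = 0 ∨ 0 = 0
(φ ∨ ψ) → (ψ ∨ ψ) = 1 → 0 = 4
(~(ψ ∨ ψ) ∨ ~(φ ∨ ψ)) → ((φ ∨ ψ) → (ψ ∨ ψ)) = 5 → 4 = 4
This gives 4 ≠ 5.

No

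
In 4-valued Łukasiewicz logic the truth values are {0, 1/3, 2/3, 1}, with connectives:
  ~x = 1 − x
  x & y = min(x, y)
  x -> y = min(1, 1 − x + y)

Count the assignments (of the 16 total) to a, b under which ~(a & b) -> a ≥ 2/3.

a = 0, b = 0 ↦ 0  <
a = 0, b = 1/3 ↦ 0  <
a = 0, b = 2/3 ↦ 0  <
a = 0, b = 1 ↦ 0  <
a = 1/3, b = 0 ↦ 1/3  <
a = 1/3, b = 1/3 ↦ 2/3  ≥
a = 1/3, b = 2/3 ↦ 2/3  ≥
a = 1/3, b = 1 ↦ 2/3  ≥
a = 2/3, b = 0 ↦ 2/3  ≥
a = 2/3, b = 1/3 ↦ 1  ≥
a = 2/3, b = 2/3 ↦ 1  ≥
a = 2/3, b = 1 ↦ 1  ≥
a = 1, b = 0 ↦ 1  ≥
a = 1, b = 1/3 ↦ 1  ≥
a = 1, b = 2/3 ↦ 1  ≥
a = 1, b = 1 ↦ 1  ≥
So 11 of the 16 assignments meet the threshold.

11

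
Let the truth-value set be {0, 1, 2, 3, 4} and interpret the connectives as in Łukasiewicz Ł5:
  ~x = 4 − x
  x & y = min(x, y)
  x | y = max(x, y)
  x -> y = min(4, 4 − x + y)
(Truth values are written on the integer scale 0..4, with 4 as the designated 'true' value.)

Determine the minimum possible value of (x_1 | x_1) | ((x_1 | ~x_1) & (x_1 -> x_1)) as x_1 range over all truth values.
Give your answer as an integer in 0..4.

2

Take x_1 = 2:
x_1 | x_1 = 2 | 2 = 2
~x_1 = ~2 = 2
x_1 | ~x_1 = 2 | 2 = 2
x_1 -> x_1 = 2 -> 2 = 4
(x_1 | ~x_1) & (x_1 -> x_1) = 2 & 4 = 2
(x_1 | x_1) | ((x_1 | ~x_1) & (x_1 -> x_1)) = 2 | 2 = 2
No assignment yields a value below 2, so this is the minimum.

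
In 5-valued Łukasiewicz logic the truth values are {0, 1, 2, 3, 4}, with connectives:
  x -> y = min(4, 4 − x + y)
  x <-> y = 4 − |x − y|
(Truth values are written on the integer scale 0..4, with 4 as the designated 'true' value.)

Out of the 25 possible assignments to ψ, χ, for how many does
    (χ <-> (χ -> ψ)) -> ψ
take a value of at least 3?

value 4: 19 assignments (counts)
value 2: 5 assignments
value 0: 1 assignment
So 19 of the 25 assignments meet the threshold.

19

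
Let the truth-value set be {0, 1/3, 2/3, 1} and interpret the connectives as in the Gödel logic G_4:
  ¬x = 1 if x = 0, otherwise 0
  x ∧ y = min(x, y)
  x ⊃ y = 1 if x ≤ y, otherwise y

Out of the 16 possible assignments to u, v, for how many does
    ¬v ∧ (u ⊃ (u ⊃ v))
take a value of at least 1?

u = 0, v = 0 ↦ 1  ≥
u = 0, v = 1/3 ↦ 0  <
u = 0, v = 2/3 ↦ 0  <
u = 0, v = 1 ↦ 0  <
u = 1/3, v = 0 ↦ 0  <
u = 1/3, v = 1/3 ↦ 0  <
u = 1/3, v = 2/3 ↦ 0  <
u = 1/3, v = 1 ↦ 0  <
u = 2/3, v = 0 ↦ 0  <
u = 2/3, v = 1/3 ↦ 0  <
u = 2/3, v = 2/3 ↦ 0  <
u = 2/3, v = 1 ↦ 0  <
u = 1, v = 0 ↦ 0  <
u = 1, v = 1/3 ↦ 0  <
u = 1, v = 2/3 ↦ 0  <
u = 1, v = 1 ↦ 0  <
So 1 of the 16 assignments meets the threshold.

1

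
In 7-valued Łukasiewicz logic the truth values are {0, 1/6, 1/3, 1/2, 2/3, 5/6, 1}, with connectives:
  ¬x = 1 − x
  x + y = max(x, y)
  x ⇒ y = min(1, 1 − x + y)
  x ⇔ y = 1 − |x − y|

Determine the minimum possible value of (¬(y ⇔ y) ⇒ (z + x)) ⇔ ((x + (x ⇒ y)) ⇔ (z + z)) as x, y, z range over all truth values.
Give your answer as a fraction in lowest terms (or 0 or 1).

Take x = 0, y = 0, z = 0:
y ⇔ y = 0 ⇔ 0 = 1
¬(y ⇔ y) = ¬1 = 0
z + x = 0 + 0 = 0
¬(y ⇔ y) ⇒ (z + x) = 0 ⇒ 0 = 1
x ⇒ y = 0 ⇒ 0 = 1
x + (x ⇒ y) = 0 + 1 = 1
z + z = 0 + 0 = 0
(x + (x ⇒ y)) ⇔ (z + z) = 1 ⇔ 0 = 0
(¬(y ⇔ y) ⇒ (z + x)) ⇔ ((x + (x ⇒ y)) ⇔ (z + z)) = 1 ⇔ 0 = 0
No assignment yields a value below 0, so this is the minimum.

0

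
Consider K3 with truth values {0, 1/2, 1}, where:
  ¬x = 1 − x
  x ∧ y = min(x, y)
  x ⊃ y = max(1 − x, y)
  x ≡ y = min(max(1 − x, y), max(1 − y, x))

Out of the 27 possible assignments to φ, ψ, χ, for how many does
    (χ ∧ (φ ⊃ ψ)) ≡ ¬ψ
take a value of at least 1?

value 1: 4 assignments (counts)
value 1/2: 15 assignments
value 0: 8 assignments
So 4 of the 27 assignments meet the threshold.

4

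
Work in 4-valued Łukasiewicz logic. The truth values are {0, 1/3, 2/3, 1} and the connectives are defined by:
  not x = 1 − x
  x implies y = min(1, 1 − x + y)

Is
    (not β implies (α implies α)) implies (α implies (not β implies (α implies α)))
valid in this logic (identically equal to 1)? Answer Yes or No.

α = 0, β = 0 ↦ 1
α = 0, β = 1/3 ↦ 1
α = 0, β = 2/3 ↦ 1
α = 0, β = 1 ↦ 1
α = 1/3, β = 0 ↦ 1
α = 1/3, β = 1/3 ↦ 1
α = 1/3, β = 2/3 ↦ 1
α = 1/3, β = 1 ↦ 1
α = 2/3, β = 0 ↦ 1
α = 2/3, β = 1/3 ↦ 1
α = 2/3, β = 2/3 ↦ 1
α = 2/3, β = 1 ↦ 1
α = 1, β = 0 ↦ 1
α = 1, β = 1/3 ↦ 1
α = 1, β = 2/3 ↦ 1
α = 1, β = 1 ↦ 1
Every assignment gives a value ≥ 1.

Yes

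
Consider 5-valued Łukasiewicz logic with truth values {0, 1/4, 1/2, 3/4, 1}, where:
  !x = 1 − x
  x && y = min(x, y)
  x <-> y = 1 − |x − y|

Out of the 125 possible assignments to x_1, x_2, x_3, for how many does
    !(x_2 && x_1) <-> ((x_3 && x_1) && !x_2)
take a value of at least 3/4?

49

value 1: 27 assignments (counts)
value 3/4: 22 assignments (counts)
value 1/2: 29 assignments
value 1/4: 18 assignments
value 0: 29 assignments
So 49 of the 125 assignments meet the threshold.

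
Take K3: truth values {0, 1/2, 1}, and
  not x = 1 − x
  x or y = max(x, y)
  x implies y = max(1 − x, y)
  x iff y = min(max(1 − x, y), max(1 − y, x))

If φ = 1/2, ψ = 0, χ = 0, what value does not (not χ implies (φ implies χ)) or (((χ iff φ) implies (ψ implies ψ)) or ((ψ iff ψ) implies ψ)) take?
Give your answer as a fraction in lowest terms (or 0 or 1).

not χ = not 0 = 1
φ implies χ = 1/2 implies 0 = 1/2
not χ implies (φ implies χ) = 1 implies 1/2 = 1/2
not (not χ implies (φ implies χ)) = not 1/2 = 1/2
χ iff φ = 0 iff 1/2 = 1/2
ψ implies ψ = 0 implies 0 = 1
(χ iff φ) implies (ψ implies ψ) = 1/2 implies 1 = 1
ψ iff ψ = 0 iff 0 = 1
(ψ iff ψ) implies ψ = 1 implies 0 = 0
((χ iff φ) implies (ψ implies ψ)) or ((ψ iff ψ) implies ψ) = 1 or 0 = 1
not (not χ implies (φ implies χ)) or (((χ iff φ) implies (ψ implies ψ)) or ((ψ iff ψ) implies ψ)) = 1/2 or 1 = 1

1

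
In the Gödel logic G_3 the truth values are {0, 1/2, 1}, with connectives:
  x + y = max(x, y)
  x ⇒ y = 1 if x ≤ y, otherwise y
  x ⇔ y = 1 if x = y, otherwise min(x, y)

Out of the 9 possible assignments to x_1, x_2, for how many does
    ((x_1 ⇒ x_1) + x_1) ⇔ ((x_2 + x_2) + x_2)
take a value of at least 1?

3

x_1 = 0, x_2 = 0 ↦ 0  <
x_1 = 0, x_2 = 1/2 ↦ 1/2  <
x_1 = 0, x_2 = 1 ↦ 1  ≥
x_1 = 1/2, x_2 = 0 ↦ 0  <
x_1 = 1/2, x_2 = 1/2 ↦ 1/2  <
x_1 = 1/2, x_2 = 1 ↦ 1  ≥
x_1 = 1, x_2 = 0 ↦ 0  <
x_1 = 1, x_2 = 1/2 ↦ 1/2  <
x_1 = 1, x_2 = 1 ↦ 1  ≥
So 3 of the 9 assignments meet the threshold.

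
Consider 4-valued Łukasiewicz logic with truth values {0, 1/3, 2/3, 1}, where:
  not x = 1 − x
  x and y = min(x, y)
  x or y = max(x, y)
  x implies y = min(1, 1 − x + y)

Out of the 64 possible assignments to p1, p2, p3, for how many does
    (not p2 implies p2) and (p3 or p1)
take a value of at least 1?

14

value 1: 14 assignments (counts)
value 2/3: 22 assignments
value 1/3: 9 assignments
value 0: 19 assignments
So 14 of the 64 assignments meet the threshold.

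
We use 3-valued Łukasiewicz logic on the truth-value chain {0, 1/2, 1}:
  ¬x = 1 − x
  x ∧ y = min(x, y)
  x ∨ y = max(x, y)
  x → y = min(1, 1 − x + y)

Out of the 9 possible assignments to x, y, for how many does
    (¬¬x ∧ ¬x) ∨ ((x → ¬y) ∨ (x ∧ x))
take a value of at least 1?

8

x = 0, y = 0 ↦ 1  ≥
x = 0, y = 1/2 ↦ 1  ≥
x = 0, y = 1 ↦ 1  ≥
x = 1/2, y = 0 ↦ 1  ≥
x = 1/2, y = 1/2 ↦ 1  ≥
x = 1/2, y = 1 ↦ 1/2  <
x = 1, y = 0 ↦ 1  ≥
x = 1, y = 1/2 ↦ 1  ≥
x = 1, y = 1 ↦ 1  ≥
So 8 of the 9 assignments meet the threshold.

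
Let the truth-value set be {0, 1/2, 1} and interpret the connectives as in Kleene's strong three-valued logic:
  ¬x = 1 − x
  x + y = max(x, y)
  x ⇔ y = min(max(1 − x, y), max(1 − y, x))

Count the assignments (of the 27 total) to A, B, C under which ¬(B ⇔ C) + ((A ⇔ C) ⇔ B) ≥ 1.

8

value 1: 8 assignments (counts)
value 1/2: 17 assignments
value 0: 2 assignments
So 8 of the 27 assignments meet the threshold.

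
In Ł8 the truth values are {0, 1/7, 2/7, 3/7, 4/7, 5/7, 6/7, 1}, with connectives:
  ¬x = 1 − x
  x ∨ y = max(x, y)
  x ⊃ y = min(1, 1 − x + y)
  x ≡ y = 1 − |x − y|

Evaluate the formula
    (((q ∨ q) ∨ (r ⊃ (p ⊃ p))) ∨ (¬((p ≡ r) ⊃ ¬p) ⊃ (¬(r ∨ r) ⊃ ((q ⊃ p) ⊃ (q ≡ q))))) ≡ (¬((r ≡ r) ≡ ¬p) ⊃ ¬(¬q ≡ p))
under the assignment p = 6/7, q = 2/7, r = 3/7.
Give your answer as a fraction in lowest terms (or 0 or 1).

q ∨ q = 2/7 ∨ 2/7 = 2/7
p ⊃ p = 6/7 ⊃ 6/7 = 1
r ⊃ (p ⊃ p) = 3/7 ⊃ 1 = 1
(q ∨ q) ∨ (r ⊃ (p ⊃ p)) = 2/7 ∨ 1 = 1
p ≡ r = 6/7 ≡ 3/7 = 4/7
¬p = ¬6/7 = 1/7
(p ≡ r) ⊃ ¬p = 4/7 ⊃ 1/7 = 4/7
¬((p ≡ r) ⊃ ¬p) = ¬4/7 = 3/7
r ∨ r = 3/7 ∨ 3/7 = 3/7
¬(r ∨ r) = ¬3/7 = 4/7
q ⊃ p = 2/7 ⊃ 6/7 = 1
q ≡ q = 2/7 ≡ 2/7 = 1
(q ⊃ p) ⊃ (q ≡ q) = 1 ⊃ 1 = 1
¬(r ∨ r) ⊃ ((q ⊃ p) ⊃ (q ≡ q)) = 4/7 ⊃ 1 = 1
¬((p ≡ r) ⊃ ¬p) ⊃ (¬(r ∨ r) ⊃ ((q ⊃ p) ⊃ (q ≡ q))) = 3/7 ⊃ 1 = 1
((q ∨ q) ∨ (r ⊃ (p ⊃ p))) ∨ (¬((p ≡ r) ⊃ ¬p) ⊃ (¬(r ∨ r) ⊃ ((q ⊃ p) ⊃ (q ≡ q)))) = 1 ∨ 1 = 1
r ≡ r = 3/7 ≡ 3/7 = 1
¬p = ¬6/7 = 1/7
(r ≡ r) ≡ ¬p = 1 ≡ 1/7 = 1/7
¬((r ≡ r) ≡ ¬p) = ¬1/7 = 6/7
¬q = ¬2/7 = 5/7
¬q ≡ p = 5/7 ≡ 6/7 = 6/7
¬(¬q ≡ p) = ¬6/7 = 1/7
¬((r ≡ r) ≡ ¬p) ⊃ ¬(¬q ≡ p) = 6/7 ⊃ 1/7 = 2/7
(((q ∨ q) ∨ (r ⊃ (p ⊃ p))) ∨ (¬((p ≡ r) ⊃ ¬p) ⊃ (¬(r ∨ r) ⊃ ((q ⊃ p) ⊃ (q ≡ q))))) ≡ (¬((r ≡ r) ≡ ¬p) ⊃ ¬(¬q ≡ p)) = 1 ≡ 2/7 = 2/7

2/7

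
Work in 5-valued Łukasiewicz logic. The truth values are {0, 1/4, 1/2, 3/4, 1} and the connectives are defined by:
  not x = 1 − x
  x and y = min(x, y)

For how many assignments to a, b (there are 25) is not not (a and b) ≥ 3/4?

value 1: 1 assignment (counts)
value 3/4: 3 assignments (counts)
value 1/2: 5 assignments
value 1/4: 7 assignments
value 0: 9 assignments
So 4 of the 25 assignments meet the threshold.

4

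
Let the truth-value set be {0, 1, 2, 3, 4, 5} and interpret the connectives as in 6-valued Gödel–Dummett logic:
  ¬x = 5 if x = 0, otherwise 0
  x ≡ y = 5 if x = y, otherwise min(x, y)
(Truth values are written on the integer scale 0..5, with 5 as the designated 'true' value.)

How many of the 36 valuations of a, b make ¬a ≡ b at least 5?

6

value 5: 6 assignments (counts)
value 4: 1 assignment
value 3: 1 assignment
value 2: 1 assignment
value 1: 1 assignment
value 0: 26 assignments
So 6 of the 36 assignments meet the threshold.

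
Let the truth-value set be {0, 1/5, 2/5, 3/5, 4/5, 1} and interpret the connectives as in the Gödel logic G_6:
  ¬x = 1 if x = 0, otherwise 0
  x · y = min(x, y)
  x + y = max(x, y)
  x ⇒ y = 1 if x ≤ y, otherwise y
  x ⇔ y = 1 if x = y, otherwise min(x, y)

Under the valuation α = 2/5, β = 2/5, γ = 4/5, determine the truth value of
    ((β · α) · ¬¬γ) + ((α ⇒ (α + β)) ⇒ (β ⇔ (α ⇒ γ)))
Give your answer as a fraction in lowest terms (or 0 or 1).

2/5

β · α = 2/5 · 2/5 = 2/5
¬γ = ¬4/5 = 0
¬¬γ = ¬0 = 1
(β · α) · ¬¬γ = 2/5 · 1 = 2/5
α + β = 2/5 + 2/5 = 2/5
α ⇒ (α + β) = 2/5 ⇒ 2/5 = 1
α ⇒ γ = 2/5 ⇒ 4/5 = 1
β ⇔ (α ⇒ γ) = 2/5 ⇔ 1 = 2/5
(α ⇒ (α + β)) ⇒ (β ⇔ (α ⇒ γ)) = 1 ⇒ 2/5 = 2/5
((β · α) · ¬¬γ) + ((α ⇒ (α + β)) ⇒ (β ⇔ (α ⇒ γ))) = 2/5 + 2/5 = 2/5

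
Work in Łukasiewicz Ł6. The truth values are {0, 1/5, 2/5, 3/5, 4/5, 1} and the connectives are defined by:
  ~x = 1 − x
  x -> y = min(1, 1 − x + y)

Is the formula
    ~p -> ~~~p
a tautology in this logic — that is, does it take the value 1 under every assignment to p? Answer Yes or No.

p = 0 ↦ 1
p = 1/5 ↦ 1
p = 2/5 ↦ 1
p = 3/5 ↦ 1
p = 4/5 ↦ 1
p = 1 ↦ 1
Every assignment gives a value ≥ 1.

Yes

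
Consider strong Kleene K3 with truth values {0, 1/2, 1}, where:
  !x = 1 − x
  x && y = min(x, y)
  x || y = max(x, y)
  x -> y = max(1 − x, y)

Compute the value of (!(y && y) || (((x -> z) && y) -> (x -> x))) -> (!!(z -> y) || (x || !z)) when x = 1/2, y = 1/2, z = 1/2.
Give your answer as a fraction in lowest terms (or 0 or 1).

y && y = 1/2 && 1/2 = 1/2
!(y && y) = !1/2 = 1/2
x -> z = 1/2 -> 1/2 = 1/2
(x -> z) && y = 1/2 && 1/2 = 1/2
x -> x = 1/2 -> 1/2 = 1/2
((x -> z) && y) -> (x -> x) = 1/2 -> 1/2 = 1/2
!(y && y) || (((x -> z) && y) -> (x -> x)) = 1/2 || 1/2 = 1/2
z -> y = 1/2 -> 1/2 = 1/2
!(z -> y) = !1/2 = 1/2
!!(z -> y) = !1/2 = 1/2
!z = !1/2 = 1/2
x || !z = 1/2 || 1/2 = 1/2
!!(z -> y) || (x || !z) = 1/2 || 1/2 = 1/2
(!(y && y) || (((x -> z) && y) -> (x -> x))) -> (!!(z -> y) || (x || !z)) = 1/2 -> 1/2 = 1/2

1/2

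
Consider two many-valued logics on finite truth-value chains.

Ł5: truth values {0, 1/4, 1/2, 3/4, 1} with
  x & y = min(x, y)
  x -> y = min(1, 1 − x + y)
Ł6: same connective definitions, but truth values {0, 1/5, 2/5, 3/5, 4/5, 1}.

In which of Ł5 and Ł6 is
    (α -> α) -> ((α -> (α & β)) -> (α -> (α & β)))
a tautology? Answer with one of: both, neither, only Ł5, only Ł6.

both

In Ł5: every assignment gives 1 — tautology.
In Ł6: every assignment gives 1 — tautology.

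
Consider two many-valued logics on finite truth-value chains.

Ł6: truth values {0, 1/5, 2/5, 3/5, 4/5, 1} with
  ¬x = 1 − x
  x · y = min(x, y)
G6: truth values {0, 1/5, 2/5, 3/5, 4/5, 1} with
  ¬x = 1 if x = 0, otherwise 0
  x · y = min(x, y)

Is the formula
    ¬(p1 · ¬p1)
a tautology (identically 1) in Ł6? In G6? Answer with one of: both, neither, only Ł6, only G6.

In Ł6: at p1 = 1/5 the value is 4/5 — not a tautology.
In G6: every assignment gives 1 — tautology.

only G6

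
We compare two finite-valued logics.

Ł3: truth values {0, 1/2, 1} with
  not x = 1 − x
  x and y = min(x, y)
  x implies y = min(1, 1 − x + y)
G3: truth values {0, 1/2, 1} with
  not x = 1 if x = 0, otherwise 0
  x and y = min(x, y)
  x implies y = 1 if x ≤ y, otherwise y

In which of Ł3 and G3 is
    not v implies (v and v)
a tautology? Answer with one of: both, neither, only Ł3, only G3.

In Ł3: at v = 0 the value is 0 — not a tautology.
In G3: at v = 0 the value is 0 — not a tautology.

neither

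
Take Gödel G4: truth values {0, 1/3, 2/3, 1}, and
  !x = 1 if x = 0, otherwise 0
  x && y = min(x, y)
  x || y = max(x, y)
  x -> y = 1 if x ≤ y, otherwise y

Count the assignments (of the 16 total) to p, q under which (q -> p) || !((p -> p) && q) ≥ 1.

p = 0, q = 0 ↦ 1  ≥
p = 0, q = 1/3 ↦ 0  <
p = 0, q = 2/3 ↦ 0  <
p = 0, q = 1 ↦ 0  <
p = 1/3, q = 0 ↦ 1  ≥
p = 1/3, q = 1/3 ↦ 1  ≥
p = 1/3, q = 2/3 ↦ 1/3  <
p = 1/3, q = 1 ↦ 1/3  <
p = 2/3, q = 0 ↦ 1  ≥
p = 2/3, q = 1/3 ↦ 1  ≥
p = 2/3, q = 2/3 ↦ 1  ≥
p = 2/3, q = 1 ↦ 2/3  <
p = 1, q = 0 ↦ 1  ≥
p = 1, q = 1/3 ↦ 1  ≥
p = 1, q = 2/3 ↦ 1  ≥
p = 1, q = 1 ↦ 1  ≥
So 10 of the 16 assignments meet the threshold.

10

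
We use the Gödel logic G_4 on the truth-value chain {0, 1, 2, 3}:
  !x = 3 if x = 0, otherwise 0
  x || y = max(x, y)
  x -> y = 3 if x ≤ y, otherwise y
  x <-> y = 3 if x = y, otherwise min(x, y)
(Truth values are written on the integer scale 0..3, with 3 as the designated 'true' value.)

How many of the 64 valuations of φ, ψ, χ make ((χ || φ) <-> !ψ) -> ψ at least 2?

48

value 3: 47 assignments (counts)
value 2: 1 assignment (counts)
value 1: 1 assignment
value 0: 15 assignments
So 48 of the 64 assignments meet the threshold.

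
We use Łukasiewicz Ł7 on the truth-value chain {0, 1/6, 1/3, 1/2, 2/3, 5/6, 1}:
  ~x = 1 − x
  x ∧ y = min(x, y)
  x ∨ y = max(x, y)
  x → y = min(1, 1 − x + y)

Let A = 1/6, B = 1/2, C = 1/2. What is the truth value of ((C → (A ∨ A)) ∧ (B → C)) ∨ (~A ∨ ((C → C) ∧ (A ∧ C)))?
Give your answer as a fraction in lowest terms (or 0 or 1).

A ∨ A = 1/6 ∨ 1/6 = 1/6
C → (A ∨ A) = 1/2 → 1/6 = 2/3
B → C = 1/2 → 1/2 = 1
(C → (A ∨ A)) ∧ (B → C) = 2/3 ∧ 1 = 2/3
~A = ~1/6 = 5/6
C → C = 1/2 → 1/2 = 1
A ∧ C = 1/6 ∧ 1/2 = 1/6
(C → C) ∧ (A ∧ C) = 1 ∧ 1/6 = 1/6
~A ∨ ((C → C) ∧ (A ∧ C)) = 5/6 ∨ 1/6 = 5/6
((C → (A ∨ A)) ∧ (B → C)) ∨ (~A ∨ ((C → C) ∧ (A ∧ C))) = 2/3 ∨ 5/6 = 5/6

5/6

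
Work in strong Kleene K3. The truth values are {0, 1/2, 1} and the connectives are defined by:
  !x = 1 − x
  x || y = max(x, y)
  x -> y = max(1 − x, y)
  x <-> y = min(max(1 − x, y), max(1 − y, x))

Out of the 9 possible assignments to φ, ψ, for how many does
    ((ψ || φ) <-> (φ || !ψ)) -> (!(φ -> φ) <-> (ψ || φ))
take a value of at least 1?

2

φ = 0, ψ = 0 ↦ 1  ≥
φ = 0, ψ = 1/2 ↦ 1/2  <
φ = 0, ψ = 1 ↦ 1  ≥
φ = 1/2, ψ = 0 ↦ 1/2  <
φ = 1/2, ψ = 1/2 ↦ 1/2  <
φ = 1/2, ψ = 1 ↦ 1/2  <
φ = 1, ψ = 0 ↦ 0  <
φ = 1, ψ = 1/2 ↦ 0  <
φ = 1, ψ = 1 ↦ 0  <
So 2 of the 9 assignments meet the threshold.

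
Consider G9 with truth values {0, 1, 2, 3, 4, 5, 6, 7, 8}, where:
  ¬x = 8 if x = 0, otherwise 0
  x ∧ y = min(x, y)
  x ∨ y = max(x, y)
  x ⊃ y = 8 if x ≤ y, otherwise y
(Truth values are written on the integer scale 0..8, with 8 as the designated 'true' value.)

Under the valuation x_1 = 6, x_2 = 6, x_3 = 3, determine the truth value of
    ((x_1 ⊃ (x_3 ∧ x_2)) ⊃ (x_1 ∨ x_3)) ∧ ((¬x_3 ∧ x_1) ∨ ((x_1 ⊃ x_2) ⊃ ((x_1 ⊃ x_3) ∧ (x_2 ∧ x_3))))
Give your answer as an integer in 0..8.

3

x_3 ∧ x_2 = 3 ∧ 6 = 3
x_1 ⊃ (x_3 ∧ x_2) = 6 ⊃ 3 = 3
x_1 ∨ x_3 = 6 ∨ 3 = 6
(x_1 ⊃ (x_3 ∧ x_2)) ⊃ (x_1 ∨ x_3) = 3 ⊃ 6 = 8
¬x_3 = ¬3 = 0
¬x_3 ∧ x_1 = 0 ∧ 6 = 0
x_1 ⊃ x_2 = 6 ⊃ 6 = 8
x_1 ⊃ x_3 = 6 ⊃ 3 = 3
x_2 ∧ x_3 = 6 ∧ 3 = 3
(x_1 ⊃ x_3) ∧ (x_2 ∧ x_3) = 3 ∧ 3 = 3
(x_1 ⊃ x_2) ⊃ ((x_1 ⊃ x_3) ∧ (x_2 ∧ x_3)) = 8 ⊃ 3 = 3
(¬x_3 ∧ x_1) ∨ ((x_1 ⊃ x_2) ⊃ ((x_1 ⊃ x_3) ∧ (x_2 ∧ x_3))) = 0 ∨ 3 = 3
((x_1 ⊃ (x_3 ∧ x_2)) ⊃ (x_1 ∨ x_3)) ∧ ((¬x_3 ∧ x_1) ∨ ((x_1 ⊃ x_2) ⊃ ((x_1 ⊃ x_3) ∧ (x_2 ∧ x_3)))) = 8 ∧ 3 = 3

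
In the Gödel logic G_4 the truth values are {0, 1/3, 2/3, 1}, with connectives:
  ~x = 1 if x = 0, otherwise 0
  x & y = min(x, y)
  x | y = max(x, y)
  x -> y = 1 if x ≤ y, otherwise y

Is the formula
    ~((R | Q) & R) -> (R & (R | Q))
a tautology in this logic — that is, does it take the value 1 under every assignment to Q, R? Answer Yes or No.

No

Counterexample: take Q = 0, R = 0.
R | Q = 0 | 0 = 0
(R | Q) & R = 0 & 0 = 0
~((R | Q) & R) = ~0 = 1
R & (R | Q) = 0 & 0 = 0
~((R | Q) & R) -> (R & (R | Q)) = 1 -> 0 = 0
This gives 0 ≠ 1.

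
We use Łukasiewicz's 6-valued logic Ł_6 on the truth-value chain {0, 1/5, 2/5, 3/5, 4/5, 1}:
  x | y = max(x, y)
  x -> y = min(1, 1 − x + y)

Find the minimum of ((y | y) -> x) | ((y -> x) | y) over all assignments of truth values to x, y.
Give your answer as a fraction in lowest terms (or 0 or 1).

3/5

Take x = 0, y = 2/5:
y | y = 2/5 | 2/5 = 2/5
(y | y) -> x = 2/5 -> 0 = 3/5
y -> x = 2/5 -> 0 = 3/5
(y -> x) | y = 3/5 | 2/5 = 3/5
((y | y) -> x) | ((y -> x) | y) = 3/5 | 3/5 = 3/5
No assignment yields a value below 3/5, so this is the minimum.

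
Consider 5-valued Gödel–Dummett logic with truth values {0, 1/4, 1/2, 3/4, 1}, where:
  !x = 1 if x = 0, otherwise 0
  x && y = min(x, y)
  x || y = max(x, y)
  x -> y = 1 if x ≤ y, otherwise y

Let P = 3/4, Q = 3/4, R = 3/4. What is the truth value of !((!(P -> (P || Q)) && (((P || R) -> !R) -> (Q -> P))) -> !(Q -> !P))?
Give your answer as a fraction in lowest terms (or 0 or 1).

P || Q = 3/4 || 3/4 = 3/4
P -> (P || Q) = 3/4 -> 3/4 = 1
!(P -> (P || Q)) = !1 = 0
P || R = 3/4 || 3/4 = 3/4
!R = !3/4 = 0
(P || R) -> !R = 3/4 -> 0 = 0
Q -> P = 3/4 -> 3/4 = 1
((P || R) -> !R) -> (Q -> P) = 0 -> 1 = 1
!(P -> (P || Q)) && (((P || R) -> !R) -> (Q -> P)) = 0 && 1 = 0
!P = !3/4 = 0
Q -> !P = 3/4 -> 0 = 0
!(Q -> !P) = !0 = 1
(!(P -> (P || Q)) && (((P || R) -> !R) -> (Q -> P))) -> !(Q -> !P) = 0 -> 1 = 1
!((!(P -> (P || Q)) && (((P || R) -> !R) -> (Q -> P))) -> !(Q -> !P)) = !1 = 0

0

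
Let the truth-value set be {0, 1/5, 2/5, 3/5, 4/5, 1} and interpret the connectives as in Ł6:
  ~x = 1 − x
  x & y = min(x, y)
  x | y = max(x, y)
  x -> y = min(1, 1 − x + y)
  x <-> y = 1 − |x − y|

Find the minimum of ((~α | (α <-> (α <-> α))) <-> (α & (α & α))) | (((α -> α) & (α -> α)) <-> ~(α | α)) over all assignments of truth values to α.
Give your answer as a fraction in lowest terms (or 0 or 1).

Take α = 1/5:
~α = ~1/5 = 4/5
α <-> α = 1/5 <-> 1/5 = 1
α <-> (α <-> α) = 1/5 <-> 1 = 1/5
~α | (α <-> (α <-> α)) = 4/5 | 1/5 = 4/5
α & α = 1/5 & 1/5 = 1/5
α & (α & α) = 1/5 & 1/5 = 1/5
(~α | (α <-> (α <-> α))) <-> (α & (α & α)) = 4/5 <-> 1/5 = 2/5
α -> α = 1/5 -> 1/5 = 1
α -> α = 1/5 -> 1/5 = 1
(α -> α) & (α -> α) = 1 & 1 = 1
α | α = 1/5 | 1/5 = 1/5
~(α | α) = ~1/5 = 4/5
((α -> α) & (α -> α)) <-> ~(α | α) = 1 <-> 4/5 = 4/5
((~α | (α <-> (α <-> α))) <-> (α & (α & α))) | (((α -> α) & (α -> α)) <-> ~(α | α)) = 2/5 | 4/5 = 4/5
No assignment yields a value below 4/5, so this is the minimum.

4/5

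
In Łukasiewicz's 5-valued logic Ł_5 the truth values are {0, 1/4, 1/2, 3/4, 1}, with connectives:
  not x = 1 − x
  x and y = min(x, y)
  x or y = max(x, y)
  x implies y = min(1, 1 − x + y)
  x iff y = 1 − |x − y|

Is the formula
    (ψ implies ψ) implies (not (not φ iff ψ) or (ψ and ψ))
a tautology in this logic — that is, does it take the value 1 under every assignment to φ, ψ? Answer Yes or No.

No

Counterexample: take φ = 0, ψ = 1/4.
ψ implies ψ = 1/4 implies 1/4 = 1
not φ = not 0 = 1
not φ iff ψ = 1 iff 1/4 = 1/4
not (not φ iff ψ) = not 1/4 = 3/4
ψ and ψ = 1/4 and 1/4 = 1/4
not (not φ iff ψ) or (ψ and ψ) = 3/4 or 1/4 = 3/4
(ψ implies ψ) implies (not (not φ iff ψ) or (ψ and ψ)) = 1 implies 3/4 = 3/4
This gives 3/4 ≠ 1.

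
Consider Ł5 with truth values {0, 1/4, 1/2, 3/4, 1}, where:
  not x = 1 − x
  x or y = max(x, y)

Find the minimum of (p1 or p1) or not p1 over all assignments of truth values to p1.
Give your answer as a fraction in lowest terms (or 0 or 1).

1/2

Take p1 = 1/2:
p1 or p1 = 1/2 or 1/2 = 1/2
not p1 = not 1/2 = 1/2
(p1 or p1) or not p1 = 1/2 or 1/2 = 1/2
No assignment yields a value below 1/2, so this is the minimum.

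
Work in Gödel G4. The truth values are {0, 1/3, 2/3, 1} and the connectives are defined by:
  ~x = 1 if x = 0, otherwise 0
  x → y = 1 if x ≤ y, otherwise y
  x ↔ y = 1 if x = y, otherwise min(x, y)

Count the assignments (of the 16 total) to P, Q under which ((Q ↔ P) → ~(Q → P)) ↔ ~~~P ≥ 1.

P = 0, Q = 0 ↦ 0  <
P = 0, Q = 1/3 ↦ 1  ≥
P = 0, Q = 2/3 ↦ 1  ≥
P = 0, Q = 1 ↦ 1  ≥
P = 1/3, Q = 0 ↦ 0  <
P = 1/3, Q = 1/3 ↦ 1  ≥
P = 1/3, Q = 2/3 ↦ 1  ≥
P = 1/3, Q = 1 ↦ 1  ≥
P = 2/3, Q = 0 ↦ 0  <
P = 2/3, Q = 1/3 ↦ 1  ≥
P = 2/3, Q = 2/3 ↦ 1  ≥
P = 2/3, Q = 1 ↦ 1  ≥
P = 1, Q = 0 ↦ 0  <
P = 1, Q = 1/3 ↦ 1  ≥
P = 1, Q = 2/3 ↦ 1  ≥
P = 1, Q = 1 ↦ 1  ≥
So 12 of the 16 assignments meet the threshold.

12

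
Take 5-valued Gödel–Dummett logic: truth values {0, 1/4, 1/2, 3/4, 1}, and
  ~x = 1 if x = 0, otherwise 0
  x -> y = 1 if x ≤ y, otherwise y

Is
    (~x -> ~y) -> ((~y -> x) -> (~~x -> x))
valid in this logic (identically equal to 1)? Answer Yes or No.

Counterexample: take x = 1/4, y = 1/4.
~x = ~1/4 = 0
~y = ~1/4 = 0
~x -> ~y = 0 -> 0 = 1
~y = ~1/4 = 0
~y -> x = 0 -> 1/4 = 1
~x = ~1/4 = 0
~~x = ~0 = 1
~~x -> x = 1 -> 1/4 = 1/4
(~y -> x) -> (~~x -> x) = 1 -> 1/4 = 1/4
(~x -> ~y) -> ((~y -> x) -> (~~x -> x)) = 1 -> 1/4 = 1/4
This gives 1/4 ≠ 1.

No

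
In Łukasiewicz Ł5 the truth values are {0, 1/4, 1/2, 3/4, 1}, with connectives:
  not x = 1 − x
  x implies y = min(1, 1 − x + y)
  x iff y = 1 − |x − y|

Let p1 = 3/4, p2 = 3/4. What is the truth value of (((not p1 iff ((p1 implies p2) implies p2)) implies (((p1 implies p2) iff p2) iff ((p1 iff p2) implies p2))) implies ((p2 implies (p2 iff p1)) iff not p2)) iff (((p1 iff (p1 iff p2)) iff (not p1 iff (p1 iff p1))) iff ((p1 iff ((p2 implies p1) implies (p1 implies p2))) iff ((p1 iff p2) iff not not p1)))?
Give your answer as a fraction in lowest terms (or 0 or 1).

3/4

not p1 = not 3/4 = 1/4
p1 implies p2 = 3/4 implies 3/4 = 1
(p1 implies p2) implies p2 = 1 implies 3/4 = 3/4
not p1 iff ((p1 implies p2) implies p2) = 1/4 iff 3/4 = 1/2
p1 implies p2 = 3/4 implies 3/4 = 1
(p1 implies p2) iff p2 = 1 iff 3/4 = 3/4
p1 iff p2 = 3/4 iff 3/4 = 1
(p1 iff p2) implies p2 = 1 implies 3/4 = 3/4
((p1 implies p2) iff p2) iff ((p1 iff p2) implies p2) = 3/4 iff 3/4 = 1
(not p1 iff ((p1 implies p2) implies p2)) implies (((p1 implies p2) iff p2) iff ((p1 iff p2) implies p2)) = 1/2 implies 1 = 1
p2 iff p1 = 3/4 iff 3/4 = 1
p2 implies (p2 iff p1) = 3/4 implies 1 = 1
not p2 = not 3/4 = 1/4
(p2 implies (p2 iff p1)) iff not p2 = 1 iff 1/4 = 1/4
((not p1 iff ((p1 implies p2) implies p2)) implies (((p1 implies p2) iff p2) iff ((p1 iff p2) implies p2))) implies ((p2 implies (p2 iff p1)) iff not p2) = 1 implies 1/4 = 1/4
p1 iff p2 = 3/4 iff 3/4 = 1
p1 iff (p1 iff p2) = 3/4 iff 1 = 3/4
not p1 = not 3/4 = 1/4
p1 iff p1 = 3/4 iff 3/4 = 1
not p1 iff (p1 iff p1) = 1/4 iff 1 = 1/4
(p1 iff (p1 iff p2)) iff (not p1 iff (p1 iff p1)) = 3/4 iff 1/4 = 1/2
p2 implies p1 = 3/4 implies 3/4 = 1
p1 implies p2 = 3/4 implies 3/4 = 1
(p2 implies p1) implies (p1 implies p2) = 1 implies 1 = 1
p1 iff ((p2 implies p1) implies (p1 implies p2)) = 3/4 iff 1 = 3/4
p1 iff p2 = 3/4 iff 3/4 = 1
not p1 = not 3/4 = 1/4
not not p1 = not 1/4 = 3/4
(p1 iff p2) iff not not p1 = 1 iff 3/4 = 3/4
(p1 iff ((p2 implies p1) implies (p1 implies p2))) iff ((p1 iff p2) iff not not p1) = 3/4 iff 3/4 = 1
((p1 iff (p1 iff p2)) iff (not p1 iff (p1 iff p1))) iff ((p1 iff ((p2 implies p1) implies (p1 implies p2))) iff ((p1 iff p2) iff not not p1)) = 1/2 iff 1 = 1/2
(((not p1 iff ((p1 implies p2) implies p2)) implies (((p1 implies p2) iff p2) iff ((p1 iff p2) implies p2))) implies ((p2 implies (p2 iff p1)) iff not p2)) iff (((p1 iff (p1 iff p2)) iff (not p1 iff (p1 iff p1))) iff ((p1 iff ((p2 implies p1) implies (p1 implies p2))) iff ((p1 iff p2) iff not not p1))) = 1/4 iff 1/2 = 3/4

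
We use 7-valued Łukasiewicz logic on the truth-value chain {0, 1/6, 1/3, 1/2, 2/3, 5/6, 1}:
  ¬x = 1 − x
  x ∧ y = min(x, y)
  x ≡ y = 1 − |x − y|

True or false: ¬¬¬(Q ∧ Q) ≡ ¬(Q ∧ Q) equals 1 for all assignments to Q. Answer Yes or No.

Yes

Q = 0 ↦ 1
Q = 1/6 ↦ 1
Q = 1/3 ↦ 1
Q = 1/2 ↦ 1
Q = 2/3 ↦ 1
Q = 5/6 ↦ 1
Q = 1 ↦ 1
Every assignment gives a value ≥ 1.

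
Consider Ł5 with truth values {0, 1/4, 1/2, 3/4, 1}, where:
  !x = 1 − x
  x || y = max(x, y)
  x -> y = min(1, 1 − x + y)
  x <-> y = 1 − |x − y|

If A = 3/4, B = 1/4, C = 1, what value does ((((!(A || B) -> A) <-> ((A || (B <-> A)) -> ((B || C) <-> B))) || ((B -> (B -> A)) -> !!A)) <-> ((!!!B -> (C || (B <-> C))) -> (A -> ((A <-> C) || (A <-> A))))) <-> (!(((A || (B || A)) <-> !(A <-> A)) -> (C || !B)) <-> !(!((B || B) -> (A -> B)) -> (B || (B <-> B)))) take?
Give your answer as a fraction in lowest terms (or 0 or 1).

3/4

A || B = 3/4 || 1/4 = 3/4
!(A || B) = !3/4 = 1/4
!(A || B) -> A = 1/4 -> 3/4 = 1
B <-> A = 1/4 <-> 3/4 = 1/2
A || (B <-> A) = 3/4 || 1/2 = 3/4
B || C = 1/4 || 1 = 1
(B || C) <-> B = 1 <-> 1/4 = 1/4
(A || (B <-> A)) -> ((B || C) <-> B) = 3/4 -> 1/4 = 1/2
(!(A || B) -> A) <-> ((A || (B <-> A)) -> ((B || C) <-> B)) = 1 <-> 1/2 = 1/2
B -> A = 1/4 -> 3/4 = 1
B -> (B -> A) = 1/4 -> 1 = 1
!A = !3/4 = 1/4
!!A = !1/4 = 3/4
(B -> (B -> A)) -> !!A = 1 -> 3/4 = 3/4
((!(A || B) -> A) <-> ((A || (B <-> A)) -> ((B || C) <-> B))) || ((B -> (B -> A)) -> !!A) = 1/2 || 3/4 = 3/4
!B = !1/4 = 3/4
!!B = !3/4 = 1/4
!!!B = !1/4 = 3/4
B <-> C = 1/4 <-> 1 = 1/4
C || (B <-> C) = 1 || 1/4 = 1
!!!B -> (C || (B <-> C)) = 3/4 -> 1 = 1
A <-> C = 3/4 <-> 1 = 3/4
A <-> A = 3/4 <-> 3/4 = 1
(A <-> C) || (A <-> A) = 3/4 || 1 = 1
A -> ((A <-> C) || (A <-> A)) = 3/4 -> 1 = 1
(!!!B -> (C || (B <-> C))) -> (A -> ((A <-> C) || (A <-> A))) = 1 -> 1 = 1
(((!(A || B) -> A) <-> ((A || (B <-> A)) -> ((B || C) <-> B))) || ((B -> (B -> A)) -> !!A)) <-> ((!!!B -> (C || (B <-> C))) -> (A -> ((A <-> C) || (A <-> A)))) = 3/4 <-> 1 = 3/4
B || A = 1/4 || 3/4 = 3/4
A || (B || A) = 3/4 || 3/4 = 3/4
A <-> A = 3/4 <-> 3/4 = 1
!(A <-> A) = !1 = 0
(A || (B || A)) <-> !(A <-> A) = 3/4 <-> 0 = 1/4
!B = !1/4 = 3/4
C || !B = 1 || 3/4 = 1
((A || (B || A)) <-> !(A <-> A)) -> (C || !B) = 1/4 -> 1 = 1
!(((A || (B || A)) <-> !(A <-> A)) -> (C || !B)) = !1 = 0
B || B = 1/4 || 1/4 = 1/4
A -> B = 3/4 -> 1/4 = 1/2
(B || B) -> (A -> B) = 1/4 -> 1/2 = 1
!((B || B) -> (A -> B)) = !1 = 0
B <-> B = 1/4 <-> 1/4 = 1
B || (B <-> B) = 1/4 || 1 = 1
!((B || B) -> (A -> B)) -> (B || (B <-> B)) = 0 -> 1 = 1
!(!((B || B) -> (A -> B)) -> (B || (B <-> B))) = !1 = 0
!(((A || (B || A)) <-> !(A <-> A)) -> (C || !B)) <-> !(!((B || B) -> (A -> B)) -> (B || (B <-> B))) = 0 <-> 0 = 1
((((!(A || B) -> A) <-> ((A || (B <-> A)) -> ((B || C) <-> B))) || ((B -> (B -> A)) -> !!A)) <-> ((!!!B -> (C || (B <-> C))) -> (A -> ((A <-> C) || (A <-> A))))) <-> (!(((A || (B || A)) <-> !(A <-> A)) -> (C || !B)) <-> !(!((B || B) -> (A -> B)) -> (B || (B <-> B)))) = 3/4 <-> 1 = 3/4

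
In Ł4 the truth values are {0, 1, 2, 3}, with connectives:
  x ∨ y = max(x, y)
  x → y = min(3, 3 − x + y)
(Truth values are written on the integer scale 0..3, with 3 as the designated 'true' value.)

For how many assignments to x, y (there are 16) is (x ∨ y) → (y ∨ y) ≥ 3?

10

x = 0, y = 0 ↦ 3  ≥
x = 0, y = 1 ↦ 3  ≥
x = 0, y = 2 ↦ 3  ≥
x = 0, y = 3 ↦ 3  ≥
x = 1, y = 0 ↦ 2  <
x = 1, y = 1 ↦ 3  ≥
x = 1, y = 2 ↦ 3  ≥
x = 1, y = 3 ↦ 3  ≥
x = 2, y = 0 ↦ 1  <
x = 2, y = 1 ↦ 2  <
x = 2, y = 2 ↦ 3  ≥
x = 2, y = 3 ↦ 3  ≥
x = 3, y = 0 ↦ 0  <
x = 3, y = 1 ↦ 1  <
x = 3, y = 2 ↦ 2  <
x = 3, y = 3 ↦ 3  ≥
So 10 of the 16 assignments meet the threshold.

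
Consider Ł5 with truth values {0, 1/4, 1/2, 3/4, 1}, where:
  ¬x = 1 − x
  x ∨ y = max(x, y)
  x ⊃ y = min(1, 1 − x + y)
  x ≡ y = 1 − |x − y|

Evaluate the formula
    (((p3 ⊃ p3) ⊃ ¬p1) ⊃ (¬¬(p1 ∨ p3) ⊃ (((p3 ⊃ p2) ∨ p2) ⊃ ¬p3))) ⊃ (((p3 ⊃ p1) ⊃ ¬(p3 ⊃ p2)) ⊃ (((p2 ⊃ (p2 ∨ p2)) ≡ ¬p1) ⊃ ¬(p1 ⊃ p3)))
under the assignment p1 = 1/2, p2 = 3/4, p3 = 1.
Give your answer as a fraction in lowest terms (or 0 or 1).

1

p3 ⊃ p3 = 1 ⊃ 1 = 1
¬p1 = ¬1/2 = 1/2
(p3 ⊃ p3) ⊃ ¬p1 = 1 ⊃ 1/2 = 1/2
p1 ∨ p3 = 1/2 ∨ 1 = 1
¬(p1 ∨ p3) = ¬1 = 0
¬¬(p1 ∨ p3) = ¬0 = 1
p3 ⊃ p2 = 1 ⊃ 3/4 = 3/4
(p3 ⊃ p2) ∨ p2 = 3/4 ∨ 3/4 = 3/4
¬p3 = ¬1 = 0
((p3 ⊃ p2) ∨ p2) ⊃ ¬p3 = 3/4 ⊃ 0 = 1/4
¬¬(p1 ∨ p3) ⊃ (((p3 ⊃ p2) ∨ p2) ⊃ ¬p3) = 1 ⊃ 1/4 = 1/4
((p3 ⊃ p3) ⊃ ¬p1) ⊃ (¬¬(p1 ∨ p3) ⊃ (((p3 ⊃ p2) ∨ p2) ⊃ ¬p3)) = 1/2 ⊃ 1/4 = 3/4
p3 ⊃ p1 = 1 ⊃ 1/2 = 1/2
p3 ⊃ p2 = 1 ⊃ 3/4 = 3/4
¬(p3 ⊃ p2) = ¬3/4 = 1/4
(p3 ⊃ p1) ⊃ ¬(p3 ⊃ p2) = 1/2 ⊃ 1/4 = 3/4
p2 ∨ p2 = 3/4 ∨ 3/4 = 3/4
p2 ⊃ (p2 ∨ p2) = 3/4 ⊃ 3/4 = 1
¬p1 = ¬1/2 = 1/2
(p2 ⊃ (p2 ∨ p2)) ≡ ¬p1 = 1 ≡ 1/2 = 1/2
p1 ⊃ p3 = 1/2 ⊃ 1 = 1
¬(p1 ⊃ p3) = ¬1 = 0
((p2 ⊃ (p2 ∨ p2)) ≡ ¬p1) ⊃ ¬(p1 ⊃ p3) = 1/2 ⊃ 0 = 1/2
((p3 ⊃ p1) ⊃ ¬(p3 ⊃ p2)) ⊃ (((p2 ⊃ (p2 ∨ p2)) ≡ ¬p1) ⊃ ¬(p1 ⊃ p3)) = 3/4 ⊃ 1/2 = 3/4
(((p3 ⊃ p3) ⊃ ¬p1) ⊃ (¬¬(p1 ∨ p3) ⊃ (((p3 ⊃ p2) ∨ p2) ⊃ ¬p3))) ⊃ (((p3 ⊃ p1) ⊃ ¬(p3 ⊃ p2)) ⊃ (((p2 ⊃ (p2 ∨ p2)) ≡ ¬p1) ⊃ ¬(p1 ⊃ p3))) = 3/4 ⊃ 3/4 = 1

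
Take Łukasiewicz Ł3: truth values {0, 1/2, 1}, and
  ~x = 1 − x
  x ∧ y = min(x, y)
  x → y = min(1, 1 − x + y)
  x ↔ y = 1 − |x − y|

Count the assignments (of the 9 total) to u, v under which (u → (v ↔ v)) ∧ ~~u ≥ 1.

3

u = 0, v = 0 ↦ 0  <
u = 0, v = 1/2 ↦ 0  <
u = 0, v = 1 ↦ 0  <
u = 1/2, v = 0 ↦ 1/2  <
u = 1/2, v = 1/2 ↦ 1/2  <
u = 1/2, v = 1 ↦ 1/2  <
u = 1, v = 0 ↦ 1  ≥
u = 1, v = 1/2 ↦ 1  ≥
u = 1, v = 1 ↦ 1  ≥
So 3 of the 9 assignments meet the threshold.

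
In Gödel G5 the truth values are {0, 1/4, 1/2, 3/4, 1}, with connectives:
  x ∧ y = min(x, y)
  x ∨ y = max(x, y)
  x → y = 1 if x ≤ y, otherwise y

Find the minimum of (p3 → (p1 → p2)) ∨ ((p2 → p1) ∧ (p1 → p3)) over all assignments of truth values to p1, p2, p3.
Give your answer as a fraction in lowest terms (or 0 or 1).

Take p1 = 1/2, p2 = 0, p3 = 1/4:
p1 → p2 = 1/2 → 0 = 0
p3 → (p1 → p2) = 1/4 → 0 = 0
p2 → p1 = 0 → 1/2 = 1
p1 → p3 = 1/2 → 1/4 = 1/4
(p2 → p1) ∧ (p1 → p3) = 1 ∧ 1/4 = 1/4
(p3 → (p1 → p2)) ∨ ((p2 → p1) ∧ (p1 → p3)) = 0 ∨ 1/4 = 1/4
No assignment yields a value below 1/4, so this is the minimum.

1/4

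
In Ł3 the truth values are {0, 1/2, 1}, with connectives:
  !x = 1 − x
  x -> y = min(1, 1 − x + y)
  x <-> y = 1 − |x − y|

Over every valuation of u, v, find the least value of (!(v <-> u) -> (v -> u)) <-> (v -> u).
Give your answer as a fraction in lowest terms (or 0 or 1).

Take u = 0, v = 1/2:
v <-> u = 1/2 <-> 0 = 1/2
!(v <-> u) = !1/2 = 1/2
v -> u = 1/2 -> 0 = 1/2
!(v <-> u) -> (v -> u) = 1/2 -> 1/2 = 1
v -> u = 1/2 -> 0 = 1/2
(!(v <-> u) -> (v -> u)) <-> (v -> u) = 1 <-> 1/2 = 1/2
No assignment yields a value below 1/2, so this is the minimum.

1/2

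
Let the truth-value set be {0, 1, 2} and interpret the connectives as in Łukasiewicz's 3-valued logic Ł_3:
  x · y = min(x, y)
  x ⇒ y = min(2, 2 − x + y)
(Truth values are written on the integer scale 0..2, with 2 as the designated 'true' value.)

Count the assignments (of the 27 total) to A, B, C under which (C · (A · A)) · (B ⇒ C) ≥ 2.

value 2: 3 assignments (counts)
value 1: 9 assignments
value 0: 15 assignments
So 3 of the 27 assignments meet the threshold.

3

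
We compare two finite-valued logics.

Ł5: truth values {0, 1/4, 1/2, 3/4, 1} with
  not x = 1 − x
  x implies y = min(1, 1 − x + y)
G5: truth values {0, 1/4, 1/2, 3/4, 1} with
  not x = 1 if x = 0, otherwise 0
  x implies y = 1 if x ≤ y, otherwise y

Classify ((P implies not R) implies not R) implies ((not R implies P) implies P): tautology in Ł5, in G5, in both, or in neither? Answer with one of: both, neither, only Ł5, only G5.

In Ł5: every assignment gives 1 — tautology.
In G5: at P = 1/4, R = 1/4 the value is 1/4 — not a tautology.

only Ł5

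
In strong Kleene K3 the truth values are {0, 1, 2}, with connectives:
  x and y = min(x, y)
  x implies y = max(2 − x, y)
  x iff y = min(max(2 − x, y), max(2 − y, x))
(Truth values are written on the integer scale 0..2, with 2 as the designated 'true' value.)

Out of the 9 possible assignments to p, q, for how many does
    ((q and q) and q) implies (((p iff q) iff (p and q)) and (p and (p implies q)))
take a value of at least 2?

p = 0, q = 0 ↦ 2  ≥
p = 0, q = 1 ↦ 1  <
p = 0, q = 2 ↦ 0  <
p = 1, q = 0 ↦ 2  ≥
p = 1, q = 1 ↦ 1  <
p = 1, q = 2 ↦ 1  <
p = 2, q = 0 ↦ 2  ≥
p = 2, q = 1 ↦ 1  <
p = 2, q = 2 ↦ 2  ≥
So 4 of the 9 assignments meet the threshold.

4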